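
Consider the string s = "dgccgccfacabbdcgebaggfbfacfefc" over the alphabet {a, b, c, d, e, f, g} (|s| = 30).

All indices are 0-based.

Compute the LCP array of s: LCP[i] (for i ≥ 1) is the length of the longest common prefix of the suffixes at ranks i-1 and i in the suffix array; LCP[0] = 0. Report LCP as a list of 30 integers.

[0, 1, 2, 1, 0, 1, 1, 1, 0, 1, 1, 2, 1, 2, 1, 2, 0, 1, 0, 1, 0, 3, 1, 1, 1, 0, 3, 1, 1, 1]

rank | idx | suffix
   0 |  10 | abbdcgebaggfbfacfefc
   1 |   8 | acabbdcgebaggfbfacfefc
   2 |  24 | acfefc
   3 |  18 | aggfbfacfefc
   4 |  17 | baggfbfacfefc
   5 |  11 | bbdcgebaggfbfacfefc
   6 |  12 | bdcgebaggfbfacfefc
   7 |  22 | bfacfefc
   8 |  29 | c
   9 |   9 | cabbdcgebaggfbfacfefc
  10 |   5 | ccfacabbdcgebaggfbfacfefc
  11 |   2 | ccgccfacabbdcgebaggfbfacfefc
  12 |   6 | cfacabbdcgebaggfbfacfefc
  13 |  25 | cfefc
  14 |   3 | cgccfacabbdcgebaggfbfacfefc
  15 |  14 | cgebaggfbfacfefc
  16 |  13 | dcgebaggfbfacfefc
  17 |   0 | dgccgccfacabbdcgebaggfbfacfefc
  18 |  16 | ebaggfbfacfefc
  19 |  27 | efc
  20 |   7 | facabbdcgebaggfbfacfefc
  21 |  23 | facfefc
  22 |  21 | fbfacfefc
  23 |  28 | fc
  24 |  26 | fefc
  25 |   4 | gccfacabbdcgebaggfbfacfefc
  26 |   1 | gccgccfacabbdcgebaggfbfacfefc
  27 |  15 | gebaggfbfacfefc
  28 |  20 | gfbfacfefc
  29 |  19 | ggfbfacfefc

SA = [10, 8, 24, 18, 17, 11, 12, 22, 29, 9, 5, 2, 6, 25, 3, 14, 13, 0, 16, 27, 7, 23, 21, 28, 26, 4, 1, 15, 20, 19]
i: (SA[i-1],SA[i]) lcp shared
  1: (10,8) 1 'a'
  2: (8,24) 2 'ac'
  3: (24,18) 1 'a'
  4: (18,17) 0 ''
  5: (17,11) 1 'b'
  6: (11,12) 1 'b'
  7: (12,22) 1 'b'
  8: (22,29) 0 ''
  9: (29,9) 1 'c'
  10: (9,5) 1 'c'
  11: (5,2) 2 'cc'
  12: (2,6) 1 'c'
  13: (6,25) 2 'cf'
  14: (25,3) 1 'c'
  15: (3,14) 2 'cg'
  16: (14,13) 0 ''
  17: (13,0) 1 'd'
  18: (0,16) 0 ''
  19: (16,27) 1 'e'
  20: (27,7) 0 ''
  21: (7,23) 3 'fac'
  22: (23,21) 1 'f'
  23: (21,28) 1 'f'
  24: (28,26) 1 'f'
  25: (26,4) 0 ''
  26: (4,1) 3 'gcc'
  27: (1,15) 1 'g'
  28: (15,20) 1 'g'
  29: (20,19) 1 'g'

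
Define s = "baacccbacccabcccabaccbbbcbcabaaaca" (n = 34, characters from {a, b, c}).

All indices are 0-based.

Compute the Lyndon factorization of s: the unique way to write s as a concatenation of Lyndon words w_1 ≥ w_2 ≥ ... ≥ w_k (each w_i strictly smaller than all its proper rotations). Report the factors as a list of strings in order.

emit factor 1: 'b' (i=0, period=1)
emit factor 2: 'aacccbacccabcccabaccbbbcbcab' (i=1, period=28)
emit factor 3: 'aaac' (i=29, period=4)
emit factor 4: 'a' (i=33, period=1)

["b", "aacccbacccabcccabaccbbbcbcab", "aaac", "a"]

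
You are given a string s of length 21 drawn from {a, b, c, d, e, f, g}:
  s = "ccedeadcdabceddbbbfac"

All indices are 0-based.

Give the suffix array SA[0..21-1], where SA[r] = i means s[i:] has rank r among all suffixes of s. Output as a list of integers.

rank→(start, suffix):
  0 → (9, 'abceddbbbfac')
  1 → (19, 'ac')
  2 → (5, 'adcdabceddbbbfac')
  3 → (15, 'bbbfac')
  4 → (16, 'bbfac')
  5 → (10, 'bceddbbbfac')
  6 → (17, 'bfac')
  7 → (20, 'c')
  8 → (0, 'ccedeadcdabceddbbbfac')
  9 → (7, 'cdabceddbbbfac')
  10 → (11, 'ceddbbbfac')
  11 → (1, 'cedeadcdabceddbbbfac')
  12 → (8, 'dabceddbbbfac')
  13 → (14, 'dbbbfac')
  14 → (6, 'dcdabceddbbbfac')
  15 → (13, 'ddbbbfac')
  16 → (3, 'deadcdabceddbbbfac')
  17 → (4, 'eadcdabceddbbbfac')
  18 → (12, 'eddbbbfac')
  19 → (2, 'edeadcdabceddbbbfac')
  20 → (18, 'fac')

[9, 19, 5, 15, 16, 10, 17, 20, 0, 7, 11, 1, 8, 14, 6, 13, 3, 4, 12, 2, 18]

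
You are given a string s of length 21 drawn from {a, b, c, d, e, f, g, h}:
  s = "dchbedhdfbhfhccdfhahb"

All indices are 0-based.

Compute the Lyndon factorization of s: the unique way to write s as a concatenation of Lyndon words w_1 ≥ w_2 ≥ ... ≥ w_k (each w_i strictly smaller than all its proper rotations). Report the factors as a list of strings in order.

["d", "ch", "bedhdfbhfhccdfh", "ahb"]

emit factor 1: 'd' (i=0, period=1)
emit factor 2: 'ch' (i=1, period=2)
emit factor 3: 'bedhdfbhfhccdfh' (i=3, period=15)
emit factor 4: 'ahb' (i=18, period=3)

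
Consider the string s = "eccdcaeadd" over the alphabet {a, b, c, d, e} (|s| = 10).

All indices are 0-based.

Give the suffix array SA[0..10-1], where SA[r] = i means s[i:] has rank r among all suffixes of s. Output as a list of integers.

[7, 5, 4, 1, 2, 9, 3, 8, 6, 0]

rank | idx | suffix
   0 |   7 | add
   1 |   5 | aeadd
   2 |   4 | caeadd
   3 |   1 | ccdcaeadd
   4 |   2 | cdcaeadd
   5 |   9 | d
   6 |   3 | dcaeadd
   7 |   8 | dd
   8 |   6 | eadd
   9 |   0 | eccdcaeadd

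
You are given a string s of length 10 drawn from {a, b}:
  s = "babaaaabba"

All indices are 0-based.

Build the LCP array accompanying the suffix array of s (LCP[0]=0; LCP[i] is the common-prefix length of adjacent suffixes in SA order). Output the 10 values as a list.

sorted suffixes:
  #0 SA[0]=9  'a'
  #1 SA[1]=3  'aaaabba'
  #2 SA[2]=4  'aaabba'
  #3 SA[3]=5  'aabba'
  #4 SA[4]=1  'abaaaabba'
  #5 SA[5]=6  'abba'
  #6 SA[6]=8  'ba'
  #7 SA[7]=2  'baaaabba'
  #8 SA[8]=0  'babaaaabba'
  #9 SA[9]=7  'bba'

SA = [9, 3, 4, 5, 1, 6, 8, 2, 0, 7]
[i] adj suffixes → lcp
  [1] 9/3 → 1 ('a')
  [2] 3/4 → 3 ('aaa')
  [3] 4/5 → 2 ('aa')
  [4] 5/1 → 1 ('a')
  [5] 1/6 → 2 ('ab')
  [6] 6/8 → 0 ('')
  [7] 8/2 → 2 ('ba')
  [8] 2/0 → 2 ('ba')
  [9] 0/7 → 1 ('b')

[0, 1, 3, 2, 1, 2, 0, 2, 2, 1]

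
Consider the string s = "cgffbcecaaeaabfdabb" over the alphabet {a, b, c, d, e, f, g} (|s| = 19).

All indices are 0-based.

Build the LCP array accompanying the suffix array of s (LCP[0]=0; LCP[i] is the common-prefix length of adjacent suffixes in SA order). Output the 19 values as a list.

sorted suffixes:
  #0 SA[0]=11  'aabfdabb'
  #1 SA[1]=8  'aaeaabfdabb'
  #2 SA[2]=16  'abb'
  #3 SA[3]=12  'abfdabb'
  #4 SA[4]=9  'aeaabfdabb'
  #5 SA[5]=18  'b'
  #6 SA[6]=17  'bb'
  #7 SA[7]=4  'bcecaaeaabfdabb'
  #8 SA[8]=13  'bfdabb'
  #9 SA[9]=7  'caaeaabfdabb'
  #10 SA[10]=5  'cecaaeaabfdabb'
  #11 SA[11]=0  'cgffbcecaaeaabfdabb'
  #12 SA[12]=15  'dabb'
  #13 SA[13]=10  'eaabfdabb'
  #14 SA[14]=6  'ecaaeaabfdabb'
  #15 SA[15]=3  'fbcecaaeaabfdabb'
  #16 SA[16]=14  'fdabb'
  #17 SA[17]=2  'ffbcecaaeaabfdabb'
  #18 SA[18]=1  'gffbcecaaeaabfdabb'

SA = [11, 8, 16, 12, 9, 18, 17, 4, 13, 7, 5, 0, 15, 10, 6, 3, 14, 2, 1]
rank  pair      lcp
   1  s[11:],s[8:]  2  'aa'
   2  s[8:],s[16:]  1  'a'
   3  s[16:],s[12:]  2  'ab'
   4  s[12:],s[9:]  1  'a'
   5  s[9:],s[18:]  0  ''
   6  s[18:],s[17:]  1  'b'
   7  s[17:],s[4:]  1  'b'
   8  s[4:],s[13:]  1  'b'
   9  s[13:],s[7:]  0  ''
  10  s[7:],s[5:]  1  'c'
  11  s[5:],s[0:]  1  'c'
  12  s[0:],s[15:]  0  ''
  13  s[15:],s[10:]  0  ''
  14  s[10:],s[6:]  1  'e'
  15  s[6:],s[3:]  0  ''
  16  s[3:],s[14:]  1  'f'
  17  s[14:],s[2:]  1  'f'
  18  s[2:],s[1:]  0  ''

[0, 2, 1, 2, 1, 0, 1, 1, 1, 0, 1, 1, 0, 0, 1, 0, 1, 1, 0]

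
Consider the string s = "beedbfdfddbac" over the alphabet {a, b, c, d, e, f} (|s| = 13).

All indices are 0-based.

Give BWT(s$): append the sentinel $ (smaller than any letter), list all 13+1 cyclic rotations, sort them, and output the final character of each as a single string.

cbd$dadeffebdb

rank  rotation        last
    0  $beedbfdfddbac  c
    1  ac$beedbfdfddb  b
    2  bac$beedbfdfdd  d
    3  beedbfdfddbac$  $
    4  bfdfddbac$beed  d
    5  c$beedbfdfddba  a
    6  dbac$beedbfdfd  d
    7  dbfdfddbac$bee  e
    8  ddbac$beedbfdf  f
    9  dfddbac$beedbf  f
   10  edbfdfddbac$be  e
   11  eedbfdfddbac$b  b
   12  fddbac$beedbfd  d
   13  fdfddbac$beedb  b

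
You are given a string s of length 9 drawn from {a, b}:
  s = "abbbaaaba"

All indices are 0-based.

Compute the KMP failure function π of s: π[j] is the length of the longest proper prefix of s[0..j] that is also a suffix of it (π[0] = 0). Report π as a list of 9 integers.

[0, 0, 0, 0, 1, 1, 1, 2, 1]

π[0] = 0
j=1 s[j]='b': π[1]=0 (border '')
j=2 s[j]='b': π[2]=0 (border '')
j=3 s[j]='b': π[3]=0 (border '')
j=4 s[j]='a': π[4]=1 (border 'a')
j=5 s[j]='a': k: 1→0; π[5]=1 (border 'a')
j=6 s[j]='a': k: 1→0; π[6]=1 (border 'a')
j=7 s[j]='b': π[7]=2 (border 'ab')
j=8 s[j]='a': k: 2→0; π[8]=1 (border 'a')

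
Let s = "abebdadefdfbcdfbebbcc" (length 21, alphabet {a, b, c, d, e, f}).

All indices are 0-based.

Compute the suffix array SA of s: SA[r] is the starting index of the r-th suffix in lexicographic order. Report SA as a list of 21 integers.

[0, 5, 17, 18, 11, 3, 15, 1, 20, 19, 12, 4, 6, 9, 13, 16, 2, 7, 10, 14, 8]

rank | idx | suffix
   0 |   0 | abebdadefdfbcdfbebbcc
   1 |   5 | adefdfbcdfbebbcc
   2 |  17 | bbcc
   3 |  18 | bcc
   4 |  11 | bcdfbebbcc
   5 |   3 | bdadefdfbcdfbebbcc
   6 |  15 | bebbcc
   7 |   1 | bebdadefdfbcdfbebbcc
   8 |  20 | c
   9 |  19 | cc
  10 |  12 | cdfbebbcc
  11 |   4 | dadefdfbcdfbebbcc
  12 |   6 | defdfbcdfbebbcc
  13 |   9 | dfbcdfbebbcc
  14 |  13 | dfbebbcc
  15 |  16 | ebbcc
  16 |   2 | ebdadefdfbcdfbebbcc
  17 |   7 | efdfbcdfbebbcc
  18 |  10 | fbcdfbebbcc
  19 |  14 | fbebbcc
  20 |   8 | fdfbcdfbebbcc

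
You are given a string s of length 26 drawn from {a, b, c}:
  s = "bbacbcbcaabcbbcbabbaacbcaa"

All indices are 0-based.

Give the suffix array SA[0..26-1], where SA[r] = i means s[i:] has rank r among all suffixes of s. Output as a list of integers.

[25, 24, 8, 19, 16, 9, 20, 2, 18, 15, 1, 17, 0, 12, 22, 6, 13, 10, 4, 23, 7, 14, 11, 21, 5, 3]

rank | idx | suffix
   0 |  25 | a
   1 |  24 | aa
   2 |   8 | aabcbbcbabbaacbcaa
   3 |  19 | aacbcaa
   4 |  16 | abbaacbcaa
   5 |   9 | abcbbcbabbaacbcaa
   6 |  20 | acbcaa
   7 |   2 | acbcbcaabcbbcbabbaacbcaa
   8 |  18 | baacbcaa
   9 |  15 | babbaacbcaa
  10 |   1 | bacbcbcaabcbbcbabbaacbcaa
  11 |  17 | bbaacbcaa
  12 |   0 | bbacbcbcaabcbbcbabbaacbcaa
  13 |  12 | bbcbabbaacbcaa
  14 |  22 | bcaa
  15 |   6 | bcaabcbbcbabbaacbcaa
  16 |  13 | bcbabbaacbcaa
  17 |  10 | bcbbcbabbaacbcaa
  18 |   4 | bcbcaabcbbcbabbaacbcaa
  19 |  23 | caa
  20 |   7 | caabcbbcbabbaacbcaa
  21 |  14 | cbabbaacbcaa
  22 |  11 | cbbcbabbaacbcaa
  23 |  21 | cbcaa
  24 |   5 | cbcaabcbbcbabbaacbcaa
  25 |   3 | cbcbcaabcbbcbabbaacbcaa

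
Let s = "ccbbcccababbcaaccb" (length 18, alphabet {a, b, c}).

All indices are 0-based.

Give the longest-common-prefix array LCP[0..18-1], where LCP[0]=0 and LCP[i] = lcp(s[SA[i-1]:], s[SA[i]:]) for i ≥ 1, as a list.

rank | idx | suffix
   0 |  13 | aaccb
   1 |   7 | ababbcaaccb
   2 |   9 | abbcaaccb
   3 |  14 | accb
   4 |  17 | b
   5 |   8 | babbcaaccb
   6 |  10 | bbcaaccb
   7 |   2 | bbcccababbcaaccb
   8 |  11 | bcaaccb
   9 |   3 | bcccababbcaaccb
  10 |  12 | caaccb
  11 |   6 | cababbcaaccb
  12 |  16 | cb
  13 |   1 | cbbcccababbcaaccb
  14 |   5 | ccababbcaaccb
  15 |  15 | ccb
  16 |   0 | ccbbcccababbcaaccb
  17 |   4 | cccababbcaaccb

SA = [13, 7, 9, 14, 17, 8, 10, 2, 11, 3, 12, 6, 16, 1, 5, 15, 0, 4]
i: (SA[i-1],SA[i]) lcp shared
  1: (13,7) 1 'a'
  2: (7,9) 2 'ab'
  3: (9,14) 1 'a'
  4: (14,17) 0 ''
  5: (17,8) 1 'b'
  6: (8,10) 1 'b'
  7: (10,2) 3 'bbc'
  8: (2,11) 1 'b'
  9: (11,3) 2 'bc'
  10: (3,12) 0 ''
  11: (12,6) 2 'ca'
  12: (6,16) 1 'c'
  13: (16,1) 2 'cb'
  14: (1,5) 1 'c'
  15: (5,15) 2 'cc'
  16: (15,0) 3 'ccb'
  17: (0,4) 2 'cc'

[0, 1, 2, 1, 0, 1, 1, 3, 1, 2, 0, 2, 1, 2, 1, 2, 3, 2]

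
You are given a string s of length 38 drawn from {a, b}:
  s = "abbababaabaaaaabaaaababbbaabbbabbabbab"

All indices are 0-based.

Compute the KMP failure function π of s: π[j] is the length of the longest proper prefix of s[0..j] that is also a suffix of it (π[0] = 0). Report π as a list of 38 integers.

π[0] = 0
j=1 s[j]='b': π[1]=0 (border '')
j=2 s[j]='b': π[2]=0 (border '')
j=3 s[j]='a': π[3]=1 (border 'a')
j=4 s[j]='b': π[4]=2 (border 'ab')
j=5 s[j]='a': k: 2→0; π[5]=1 (border 'a')
j=6 s[j]='b': π[6]=2 (border 'ab')
j=7 s[j]='a': k: 2→0; π[7]=1 (border 'a')
j=8 s[j]='a': k: 1→0; π[8]=1 (border 'a')
j=9 s[j]='b': π[9]=2 (border 'ab')
j=10 s[j]='a': k: 2→0; π[10]=1 (border 'a')
j=11 s[j]='a': k: 1→0; π[11]=1 (border 'a')
j=12 s[j]='a': k: 1→0; π[12]=1 (border 'a')
j=13 s[j]='a': k: 1→0; π[13]=1 (border 'a')
j=14 s[j]='a': k: 1→0; π[14]=1 (border 'a')
j=15 s[j]='b': π[15]=2 (border 'ab')
j=16 s[j]='a': k: 2→0; π[16]=1 (border 'a')
j=17 s[j]='a': k: 1→0; π[17]=1 (border 'a')
j=18 s[j]='a': k: 1→0; π[18]=1 (border 'a')
j=19 s[j]='a': k: 1→0; π[19]=1 (border 'a')
j=20 s[j]='b': π[20]=2 (border 'ab')
j=21 s[j]='a': k: 2→0; π[21]=1 (border 'a')
j=22 s[j]='b': π[22]=2 (border 'ab')
j=23 s[j]='b': π[23]=3 (border 'abb')
j=24 s[j]='b': k: 3→0; π[24]=0 (border '')
j=25 s[j]='a': π[25]=1 (border 'a')
j=26 s[j]='a': k: 1→0; π[26]=1 (border 'a')
j=27 s[j]='b': π[27]=2 (border 'ab')
j=28 s[j]='b': π[28]=3 (border 'abb')
j=29 s[j]='b': k: 3→0; π[29]=0 (border '')
j=30 s[j]='a': π[30]=1 (border 'a')
j=31 s[j]='b': π[31]=2 (border 'ab')
j=32 s[j]='b': π[32]=3 (border 'abb')
j=33 s[j]='a': π[33]=4 (border 'abba')
j=34 s[j]='b': π[34]=5 (border 'abbab')
j=35 s[j]='b': k: 5→2; π[35]=3 (border 'abb')
j=36 s[j]='a': π[36]=4 (border 'abba')
j=37 s[j]='b': π[37]=5 (border 'abbab')

[0, 0, 0, 1, 2, 1, 2, 1, 1, 2, 1, 1, 1, 1, 1, 2, 1, 1, 1, 1, 2, 1, 2, 3, 0, 1, 1, 2, 3, 0, 1, 2, 3, 4, 5, 3, 4, 5]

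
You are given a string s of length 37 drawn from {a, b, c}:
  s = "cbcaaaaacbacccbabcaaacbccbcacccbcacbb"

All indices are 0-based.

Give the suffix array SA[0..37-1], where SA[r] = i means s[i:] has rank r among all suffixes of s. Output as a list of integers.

rank→(start, suffix):
  0 → (3, 'aaaaacbacccbabcaaacbccbcacccbcacbb')
  1 → (4, 'aaaacbacccbabcaaacbccbcacccbcacbb')
  2 → (5, 'aaacbacccbabcaaacbccbcacccbcacbb')
  3 → (18, 'aaacbccbcacccbcacbb')
  4 → (6, 'aacbacccbabcaaacbccbcacccbcacbb')
  5 → (19, 'aacbccbcacccbcacbb')
  6 → (15, 'abcaaacbccbcacccbcacbb')
  7 → (7, 'acbacccbabcaaacbccbcacccbcacbb')
  8 → (33, 'acbb')
  9 → (20, 'acbccbcacccbcacbb')
  10 → (10, 'acccbabcaaacbccbcacccbcacbb')
  11 → (27, 'acccbcacbb')
  12 → (36, 'b')
  13 → (14, 'babcaaacbccbcacccbcacbb')
  14 → (9, 'bacccbabcaaacbccbcacccbcacbb')
  15 → (35, 'bb')
  16 → (1, 'bcaaaaacbacccbabcaaacbccbcacccbcacbb')
  17 → (16, 'bcaaacbccbcacccbcacbb')
  18 → (31, 'bcacbb')
  19 → (25, 'bcacccbcacbb')
  20 → (22, 'bccbcacccbcacbb')
  21 → (2, 'caaaaacbacccbabcaaacbccbcacccbcacbb')
  22 → (17, 'caaacbccbcacccbcacbb')
  23 → (32, 'cacbb')
  24 → (26, 'cacccbcacbb')
  25 → (13, 'cbabcaaacbccbcacccbcacbb')
  26 → (8, 'cbacccbabcaaacbccbcacccbcacbb')
  27 → (34, 'cbb')
  28 → (0, 'cbcaaaaacbacccbabcaaacbccbcacccbcacbb')
  29 → (30, 'cbcacbb')
  30 → (24, 'cbcacccbcacbb')
  31 → (21, 'cbccbcacccbcacbb')
  32 → (12, 'ccbabcaaacbccbcacccbcacbb')
  33 → (29, 'ccbcacbb')
  34 → (23, 'ccbcacccbcacbb')
  35 → (11, 'cccbabcaaacbccbcacccbcacbb')
  36 → (28, 'cccbcacbb')

[3, 4, 5, 18, 6, 19, 15, 7, 33, 20, 10, 27, 36, 14, 9, 35, 1, 16, 31, 25, 22, 2, 17, 32, 26, 13, 8, 34, 0, 30, 24, 21, 12, 29, 23, 11, 28]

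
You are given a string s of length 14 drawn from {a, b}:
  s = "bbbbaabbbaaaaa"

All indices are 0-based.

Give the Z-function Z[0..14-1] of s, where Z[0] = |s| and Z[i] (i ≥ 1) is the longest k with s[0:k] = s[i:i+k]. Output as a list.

Z[0]=14
i=1: fresh scan; Z[1]=3 scan→box=[1,4)
i=2: min(r-i=2, Z[1]=3)=2; Z[2]=2
i=3: min(r-i=1, Z[2]=2)=1; Z[3]=1
i=4: fresh scan; Z[4]=0
i=5: fresh scan; Z[5]=0
i=6: fresh scan; Z[6]=3 scan→box=[6,9)
i=7: min(r-i=2, Z[1]=3)=2; Z[7]=2
i=8: min(r-i=1, Z[2]=2)=1; Z[8]=1
i=9: fresh scan; Z[9]=0
i=10: fresh scan; Z[10]=0
i=11: fresh scan; Z[11]=0
i=12: fresh scan; Z[12]=0
i=13: fresh scan; Z[13]=0

[14, 3, 2, 1, 0, 0, 3, 2, 1, 0, 0, 0, 0, 0]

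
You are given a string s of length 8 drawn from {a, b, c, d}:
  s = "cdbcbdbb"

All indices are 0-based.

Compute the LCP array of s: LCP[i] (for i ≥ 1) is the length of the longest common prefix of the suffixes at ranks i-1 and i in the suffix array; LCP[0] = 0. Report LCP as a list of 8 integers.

sorted suffixes:
  #0 SA[0]=7  'b'
  #1 SA[1]=6  'bb'
  #2 SA[2]=2  'bcbdbb'
  #3 SA[3]=4  'bdbb'
  #4 SA[4]=3  'cbdbb'
  #5 SA[5]=0  'cdbcbdbb'
  #6 SA[6]=5  'dbb'
  #7 SA[7]=1  'dbcbdbb'

SA = [7, 6, 2, 4, 3, 0, 5, 1]
rank  pair      lcp
   1  s[7:],s[6:]  1  'b'
   2  s[6:],s[2:]  1  'b'
   3  s[2:],s[4:]  1  'b'
   4  s[4:],s[3:]  0  ''
   5  s[3:],s[0:]  1  'c'
   6  s[0:],s[5:]  0  ''
   7  s[5:],s[1:]  2  'db'

[0, 1, 1, 1, 0, 1, 0, 2]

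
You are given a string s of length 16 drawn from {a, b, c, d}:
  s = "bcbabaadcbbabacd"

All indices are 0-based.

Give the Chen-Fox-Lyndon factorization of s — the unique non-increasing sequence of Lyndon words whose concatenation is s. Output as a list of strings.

["bc", "b", "ab", "aadcbbabacd"]

emit factor 1: 'bc' (i=0, period=2)
emit factor 2: 'b' (i=2, period=1)
emit factor 3: 'ab' (i=3, period=2)
emit factor 4: 'aadcbbabacd' (i=5, period=11)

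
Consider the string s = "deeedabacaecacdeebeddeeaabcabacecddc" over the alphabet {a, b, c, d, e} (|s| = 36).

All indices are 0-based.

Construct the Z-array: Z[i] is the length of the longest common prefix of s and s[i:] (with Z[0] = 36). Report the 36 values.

Z[0]=36
i=1: outside box; Z[1]=0
i=2: outside box; Z[2]=0
i=3: outside box; Z[3]=0
i=4: outside box; Z[4]=1 grow→box=[4,5)
i=5: outside box; Z[5]=0
i=6: outside box; Z[6]=0
i=7: outside box; Z[7]=0
i=8: outside box; Z[8]=0
i=9: outside box; Z[9]=0
i=10: outside box; Z[10]=0
i=11: outside box; Z[11]=0
i=12: outside box; Z[12]=0
i=13: outside box; Z[13]=0
i=14: outside box; Z[14]=3 grow→box=[14,17)
i=15: min(r-i=2, Z[1]=0)=0; Z[15]=0
i=16: min(r-i=1, Z[2]=0)=0; Z[16]=0
i=17: outside box; Z[17]=0
i=18: outside box; Z[18]=0
i=19: outside box; Z[19]=1 grow→box=[19,20)
i=20: outside box; Z[20]=3 grow→box=[20,23)
i=21: min(r-i=2, Z[1]=0)=0; Z[21]=0
i=22: min(r-i=1, Z[2]=0)=0; Z[22]=0
i=23: outside box; Z[23]=0
i=24: outside box; Z[24]=0
i=25: outside box; Z[25]=0
i=26: outside box; Z[26]=0
i=27: outside box; Z[27]=0
i=28: outside box; Z[28]=0
i=29: outside box; Z[29]=0
i=30: outside box; Z[30]=0
i=31: outside box; Z[31]=0
i=32: outside box; Z[32]=0
i=33: outside box; Z[33]=1 grow→box=[33,34)
i=34: outside box; Z[34]=1 grow→box=[34,35)
i=35: outside box; Z[35]=0

[36, 0, 0, 0, 1, 0, 0, 0, 0, 0, 0, 0, 0, 0, 3, 0, 0, 0, 0, 1, 3, 0, 0, 0, 0, 0, 0, 0, 0, 0, 0, 0, 0, 1, 1, 0]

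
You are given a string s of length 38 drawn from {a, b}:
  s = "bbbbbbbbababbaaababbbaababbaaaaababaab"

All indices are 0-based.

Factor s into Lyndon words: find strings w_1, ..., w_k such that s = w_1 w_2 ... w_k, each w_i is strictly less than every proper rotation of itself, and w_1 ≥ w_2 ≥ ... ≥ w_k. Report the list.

["b", "b", "b", "b", "b", "b", "b", "b", "ababb", "aaababbbaababb", "aaaaababaab"]

emit factor 1: 'b' (i=0, period=1)
emit factor 2: 'b' (i=1, period=1)
emit factor 3: 'b' (i=2, period=1)
emit factor 4: 'b' (i=3, period=1)
emit factor 5: 'b' (i=4, period=1)
emit factor 6: 'b' (i=5, period=1)
emit factor 7: 'b' (i=6, period=1)
emit factor 8: 'b' (i=7, period=1)
emit factor 9: 'ababb' (i=8, period=5)
emit factor 10: 'aaababbbaababb' (i=13, period=14)
emit factor 11: 'aaaaababaab' (i=27, period=11)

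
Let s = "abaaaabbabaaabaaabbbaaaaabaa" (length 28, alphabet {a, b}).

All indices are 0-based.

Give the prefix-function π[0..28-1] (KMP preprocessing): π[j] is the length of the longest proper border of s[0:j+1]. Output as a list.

π[0] = 0
j=1 s[j]='b': π[1]=0 (border '')
j=2 s[j]='a': π[2]=1 (border 'a')
j=3 s[j]='a': k: 1→0; π[3]=1 (border 'a')
j=4 s[j]='a': k: 1→0; π[4]=1 (border 'a')
j=5 s[j]='a': k: 1→0; π[5]=1 (border 'a')
j=6 s[j]='b': π[6]=2 (border 'ab')
j=7 s[j]='b': k: 2→0; π[7]=0 (border '')
j=8 s[j]='a': π[8]=1 (border 'a')
j=9 s[j]='b': π[9]=2 (border 'ab')
j=10 s[j]='a': π[10]=3 (border 'aba')
j=11 s[j]='a': π[11]=4 (border 'abaa')
j=12 s[j]='a': π[12]=5 (border 'abaaa')
j=13 s[j]='b': k: 5→1; π[13]=2 (border 'ab')
j=14 s[j]='a': π[14]=3 (border 'aba')
j=15 s[j]='a': π[15]=4 (border 'abaa')
j=16 s[j]='a': π[16]=5 (border 'abaaa')
j=17 s[j]='b': k: 5→1; π[17]=2 (border 'ab')
j=18 s[j]='b': k: 2→0; π[18]=0 (border '')
j=19 s[j]='b': π[19]=0 (border '')
j=20 s[j]='a': π[20]=1 (border 'a')
j=21 s[j]='a': k: 1→0; π[21]=1 (border 'a')
j=22 s[j]='a': k: 1→0; π[22]=1 (border 'a')
j=23 s[j]='a': k: 1→0; π[23]=1 (border 'a')
j=24 s[j]='a': k: 1→0; π[24]=1 (border 'a')
j=25 s[j]='b': π[25]=2 (border 'ab')
j=26 s[j]='a': π[26]=3 (border 'aba')
j=27 s[j]='a': π[27]=4 (border 'abaa')

[0, 0, 1, 1, 1, 1, 2, 0, 1, 2, 3, 4, 5, 2, 3, 4, 5, 2, 0, 0, 1, 1, 1, 1, 1, 2, 3, 4]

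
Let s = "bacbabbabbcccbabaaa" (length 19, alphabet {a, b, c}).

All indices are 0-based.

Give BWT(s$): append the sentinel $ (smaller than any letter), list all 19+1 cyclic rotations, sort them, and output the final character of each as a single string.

rank  rotation              last
    0  $bacbabbabbcccbabaaa  a
    1  a$bacbabbabbcccbabaa  a
    2  aa$bacbabbabbcccbaba  a
    3  aaa$bacbabbabbcccbab  b
    4  abaaa$bacbabbabbcccb  b
    5  abbabbcccbabaaa$bacb  b
    6  abbcccbabaaa$bacbabb  b
    7  acbabbabbcccbabaaa$b  b
    8  baaa$bacbabbabbcccba  a
    9  babaaa$bacbabbabbccc  c
   10  babbabbcccbabaaa$bac  c
   11  babbcccbabaaa$bacbab  b
   12  bacbabbabbcccbabaaa$  $
   13  bbabbcccbabaaa$bacba  a
   14  bbcccbabaaa$bacbabba  a
   15  bcccbabaaa$bacbabbab  b
   16  cbabaaa$bacbabbabbcc  c
   17  cbabbabbcccbabaaa$ba  a
   18  ccbabaaa$bacbabbabbc  c
   19  cccbabaaa$bacbabbabb  b

aaabbbbbaccb$aabcacb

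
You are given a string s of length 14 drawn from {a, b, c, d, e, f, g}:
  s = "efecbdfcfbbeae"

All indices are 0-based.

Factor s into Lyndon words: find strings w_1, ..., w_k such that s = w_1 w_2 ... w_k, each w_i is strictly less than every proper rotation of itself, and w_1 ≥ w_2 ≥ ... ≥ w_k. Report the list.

["ef", "e", "c", "bdfcf", "bbe", "ae"]

emit factor 1: 'ef' (i=0, period=2)
emit factor 2: 'e' (i=2, period=1)
emit factor 3: 'c' (i=3, period=1)
emit factor 4: 'bdfcf' (i=4, period=5)
emit factor 5: 'bbe' (i=9, period=3)
emit factor 6: 'ae' (i=12, period=2)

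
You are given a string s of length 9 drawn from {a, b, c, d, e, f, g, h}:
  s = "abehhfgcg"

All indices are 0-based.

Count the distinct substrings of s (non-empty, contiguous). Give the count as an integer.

rank | idx | suffix
   0 |   0 | abehhfgcg
   1 |   1 | behhfgcg
   2 |   7 | cg
   3 |   2 | ehhfgcg
   4 |   5 | fgcg
   5 |   8 | g
   6 |   6 | gcg
   7 |   4 | hfgcg
   8 |   3 | hhfgcg

SA = [0, 1, 7, 2, 5, 8, 6, 4, 3]
[i] adj suffixes → lcp
  [1] 0/1 → 0 ('')
  [2] 1/7 → 0 ('')
  [3] 7/2 → 0 ('')
  [4] 2/5 → 0 ('')
  [5] 5/8 → 0 ('')
  [6] 8/6 → 1 ('g')
  [7] 6/4 → 0 ('')
  [8] 4/3 → 1 ('h')

n(n+1)/2 = 9·10/2 = 45
Σ LCP = 0 + 0 + 0 + 0 + 0 + 0 + 1 + 0 + 1 = 2
distinct = 45 − 2 = 43

43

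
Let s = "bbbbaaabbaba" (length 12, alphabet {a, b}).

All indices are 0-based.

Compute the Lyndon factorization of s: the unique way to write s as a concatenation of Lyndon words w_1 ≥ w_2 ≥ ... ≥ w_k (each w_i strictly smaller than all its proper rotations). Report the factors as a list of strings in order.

["b", "b", "b", "b", "aaabbab", "a"]

emit factor 1: 'b' (i=0, period=1)
emit factor 2: 'b' (i=1, period=1)
emit factor 3: 'b' (i=2, period=1)
emit factor 4: 'b' (i=3, period=1)
emit factor 5: 'aaabbab' (i=4, period=7)
emit factor 6: 'a' (i=11, period=1)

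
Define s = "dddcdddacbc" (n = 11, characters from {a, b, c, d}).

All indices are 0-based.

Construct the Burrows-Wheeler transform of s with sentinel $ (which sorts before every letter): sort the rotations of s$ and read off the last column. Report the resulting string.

cdcbadddddc$

rank  rotation      last
    0  $dddcdddacbc  c
    1  acbc$dddcddd  d
    2  bc$dddcdddac  c
    3  c$dddcdddacb  b
    4  cbc$dddcddda  a
    5  cdddacbc$ddd  d
    6  dacbc$dddcdd  d
    7  dcdddacbc$dd  d
    8  ddacbc$dddcd  d
    9  ddcdddacbc$d  d
   10  dddacbc$dddc  c
   11  dddcdddacbc$  $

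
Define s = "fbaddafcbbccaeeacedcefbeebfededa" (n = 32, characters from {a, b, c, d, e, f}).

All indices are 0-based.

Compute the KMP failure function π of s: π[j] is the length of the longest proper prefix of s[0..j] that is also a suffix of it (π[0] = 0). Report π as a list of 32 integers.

π[0] = 0
j=1 s[j]='b': π[1]=0 (border '')
j=2 s[j]='a': π[2]=0 (border '')
j=3 s[j]='d': π[3]=0 (border '')
j=4 s[j]='d': π[4]=0 (border '')
j=5 s[j]='a': π[5]=0 (border '')
j=6 s[j]='f': π[6]=1 (border 'f')
j=7 s[j]='c': k: 1→0; π[7]=0 (border '')
j=8 s[j]='b': π[8]=0 (border '')
j=9 s[j]='b': π[9]=0 (border '')
j=10 s[j]='c': π[10]=0 (border '')
j=11 s[j]='c': π[11]=0 (border '')
j=12 s[j]='a': π[12]=0 (border '')
j=13 s[j]='e': π[13]=0 (border '')
j=14 s[j]='e': π[14]=0 (border '')
j=15 s[j]='a': π[15]=0 (border '')
j=16 s[j]='c': π[16]=0 (border '')
j=17 s[j]='e': π[17]=0 (border '')
j=18 s[j]='d': π[18]=0 (border '')
j=19 s[j]='c': π[19]=0 (border '')
j=20 s[j]='e': π[20]=0 (border '')
j=21 s[j]='f': π[21]=1 (border 'f')
j=22 s[j]='b': π[22]=2 (border 'fb')
j=23 s[j]='e': k: 2→0; π[23]=0 (border '')
j=24 s[j]='e': π[24]=0 (border '')
j=25 s[j]='b': π[25]=0 (border '')
j=26 s[j]='f': π[26]=1 (border 'f')
j=27 s[j]='e': k: 1→0; π[27]=0 (border '')
j=28 s[j]='d': π[28]=0 (border '')
j=29 s[j]='e': π[29]=0 (border '')
j=30 s[j]='d': π[30]=0 (border '')
j=31 s[j]='a': π[31]=0 (border '')

[0, 0, 0, 0, 0, 0, 1, 0, 0, 0, 0, 0, 0, 0, 0, 0, 0, 0, 0, 0, 0, 1, 2, 0, 0, 0, 1, 0, 0, 0, 0, 0]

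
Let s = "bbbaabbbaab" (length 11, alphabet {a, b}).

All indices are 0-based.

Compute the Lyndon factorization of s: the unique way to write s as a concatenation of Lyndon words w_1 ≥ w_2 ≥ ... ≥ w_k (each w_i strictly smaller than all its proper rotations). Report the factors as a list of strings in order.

["b", "b", "b", "aabbb", "aab"]

emit factor 1: 'b' (i=0, period=1)
emit factor 2: 'b' (i=1, period=1)
emit factor 3: 'b' (i=2, period=1)
emit factor 4: 'aabbb' (i=3, period=5)
emit factor 5: 'aab' (i=8, period=3)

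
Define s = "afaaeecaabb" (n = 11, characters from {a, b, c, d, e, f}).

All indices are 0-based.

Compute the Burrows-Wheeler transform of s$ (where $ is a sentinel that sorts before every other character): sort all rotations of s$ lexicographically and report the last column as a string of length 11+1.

rank  rotation      last
    0  $afaaeecaabb  b
    1  aabb$afaaeec  c
    2  aaeecaabb$af  f
    3  abb$afaaeeca  a
    4  aeecaabb$afa  a
    5  afaaeecaabb$  $
    6  b$afaaeecaab  b
    7  bb$afaaeecaa  a
    8  caabb$afaaee  e
    9  ecaabb$afaae  e
   10  eecaabb$afaa  a
   11  faaeecaabb$a  a

bcfaa$baeeaa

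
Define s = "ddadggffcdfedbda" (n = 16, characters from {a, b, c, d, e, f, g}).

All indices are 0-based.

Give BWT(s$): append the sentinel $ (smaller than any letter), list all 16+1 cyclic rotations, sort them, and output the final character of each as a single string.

rank  rotation           last
    0  $ddadggffcdfedbda  a
    1  a$ddadggffcdfedbd  d
    2  adggffcdfedbda$dd  d
    3  bda$ddadggffcdfed  d
    4  cdfedbda$ddadggff  f
    5  da$ddadggffcdfedb  b
    6  dadggffcdfedbda$d  d
    7  dbda$ddadggffcdfe  e
    8  ddadggffcdfedbda$  $
    9  dfedbda$ddadggffc  c
   10  dggffcdfedbda$dda  a
   11  edbda$ddadggffcdf  f
   12  fcdfedbda$ddadggf  f
   13  fedbda$ddadggffcd  d
   14  ffcdfedbda$ddadgg  g
   15  gffcdfedbda$ddadg  g
   16  ggffcdfedbda$ddad  d

adddfbde$caffdggd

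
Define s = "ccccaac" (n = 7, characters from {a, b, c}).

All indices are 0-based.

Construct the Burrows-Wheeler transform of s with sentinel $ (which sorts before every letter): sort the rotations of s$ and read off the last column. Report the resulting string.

ccaaccc$

rank  rotation  last
    0  $ccccaac  c
    1  aac$cccc  c
    2  ac$cccca  a
    3  c$ccccaa  a
    4  caac$ccc  c
    5  ccaac$cc  c
    6  cccaac$c  c
    7  ccccaac$  $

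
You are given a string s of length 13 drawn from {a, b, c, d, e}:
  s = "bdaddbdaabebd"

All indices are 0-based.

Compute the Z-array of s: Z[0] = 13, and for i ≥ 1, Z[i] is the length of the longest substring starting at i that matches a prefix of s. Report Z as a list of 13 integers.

Z[0]=13
i=1: fresh scan; Z[1]=0
i=2: fresh scan; Z[2]=0
i=3: fresh scan; Z[3]=0
i=4: fresh scan; Z[4]=0
i=5: fresh scan; Z[5]=3 scan→box=[5,8)
i=6: min(r-i=2, Z[1]=0)=0; Z[6]=0
i=7: min(r-i=1, Z[2]=0)=0; Z[7]=0
i=8: fresh scan; Z[8]=0
i=9: fresh scan; Z[9]=1 scan→box=[9,10)
i=10: fresh scan; Z[10]=0
i=11: fresh scan; Z[11]=2 scan→box=[11,13)
i=12: min(r-i=1, Z[1]=0)=0; Z[12]=0

[13, 0, 0, 0, 0, 3, 0, 0, 0, 1, 0, 2, 0]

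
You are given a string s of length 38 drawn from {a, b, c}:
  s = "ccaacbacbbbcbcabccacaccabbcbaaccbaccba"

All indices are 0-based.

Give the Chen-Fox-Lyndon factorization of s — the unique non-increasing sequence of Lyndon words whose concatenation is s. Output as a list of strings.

["c", "c", "aacbacbbbcbcabccacaccabbcbaaccbaccb", "a"]

emit factor 1: 'c' (i=0, period=1)
emit factor 2: 'c' (i=1, period=1)
emit factor 3: 'aacbacbbbcbcabccacaccabbcbaaccbaccb' (i=2, period=35)
emit factor 4: 'a' (i=37, period=1)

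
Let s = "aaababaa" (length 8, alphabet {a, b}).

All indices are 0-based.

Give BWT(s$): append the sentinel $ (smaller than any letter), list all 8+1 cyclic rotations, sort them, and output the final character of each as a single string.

rank  rotation   last
    0  $aaababaa  a
    1  a$aaababa  a
    2  aa$aaabab  b
    3  aaababaa$  $
    4  aababaa$a  a
    5  abaa$aaab  b
    6  ababaa$aa  a
    7  baa$aaaba  a
    8  babaa$aaa  a

aab$abaaa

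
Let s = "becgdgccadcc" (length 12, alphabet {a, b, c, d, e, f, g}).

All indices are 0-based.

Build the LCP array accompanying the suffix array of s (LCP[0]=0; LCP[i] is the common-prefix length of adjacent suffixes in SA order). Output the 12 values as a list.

sorted suffixes:
  #0 SA[0]=8  'adcc'
  #1 SA[1]=0  'becgdgccadcc'
  #2 SA[2]=11  'c'
  #3 SA[3]=7  'cadcc'
  #4 SA[4]=10  'cc'
  #5 SA[5]=6  'ccadcc'
  #6 SA[6]=2  'cgdgccadcc'
  #7 SA[7]=9  'dcc'
  #8 SA[8]=4  'dgccadcc'
  #9 SA[9]=1  'ecgdgccadcc'
  #10 SA[10]=5  'gccadcc'
  #11 SA[11]=3  'gdgccadcc'

SA = [8, 0, 11, 7, 10, 6, 2, 9, 4, 1, 5, 3]
[i] adj suffixes → lcp
  [1] 8/0 → 0 ('')
  [2] 0/11 → 0 ('')
  [3] 11/7 → 1 ('c')
  [4] 7/10 → 1 ('c')
  [5] 10/6 → 2 ('cc')
  [6] 6/2 → 1 ('c')
  [7] 2/9 → 0 ('')
  [8] 9/4 → 1 ('d')
  [9] 4/1 → 0 ('')
  [10] 1/5 → 0 ('')
  [11] 5/3 → 1 ('g')

[0, 0, 0, 1, 1, 2, 1, 0, 1, 0, 0, 1]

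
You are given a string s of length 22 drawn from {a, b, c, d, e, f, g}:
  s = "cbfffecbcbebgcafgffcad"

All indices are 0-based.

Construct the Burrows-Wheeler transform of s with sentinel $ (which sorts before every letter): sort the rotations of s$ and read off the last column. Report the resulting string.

dcccccefgeb$abfffgfbabf

rank  rotation                 last
    0  $cbfffecbcbebgcafgffcad  d
    1  ad$cbfffecbcbebgcafgffc  c
    2  afgffcad$cbfffecbcbebgc  c
    3  bcbebgcafgffcad$cbfffec  c
    4  bebgcafgffcad$cbfffecbc  c
    5  bfffecbcbebgcafgffcad$c  c
    6  bgcafgffcad$cbfffecbcbe  e
    7  cad$cbfffecbcbebgcafgff  f
    8  cafgffcad$cbfffecbcbebg  g
    9  cbcbebgcafgffcad$cbfffe  e
   10  cbebgcafgffcad$cbfffecb  b
   11  cbfffecbcbebgcafgffcad$  $
   12  d$cbfffecbcbebgcafgffca  a
   13  ebgcafgffcad$cbfffecbcb  b
   14  ecbcbebgcafgffcad$cbfff  f
   15  fcad$cbfffecbcbebgcafgf  f
   16  fecbcbebgcafgffcad$cbff  f
   17  ffcad$cbfffecbcbebgcafg  g
   18  ffecbcbebgcafgffcad$cbf  f
   19  fffecbcbebgcafgffcad$cb  b
   20  fgffcad$cbfffecbcbebgca  a
   21  gcafgffcad$cbfffecbcbeb  b
   22  gffcad$cbfffecbcbebgcaf  f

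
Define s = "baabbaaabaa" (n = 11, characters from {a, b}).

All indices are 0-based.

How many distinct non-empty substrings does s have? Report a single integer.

rank→(start, suffix):
  0 → (10, 'a')
  1 → (9, 'aa')
  2 → (5, 'aaabaa')
  3 → (6, 'aabaa')
  4 → (1, 'aabbaaabaa')
  5 → (7, 'abaa')
  6 → (2, 'abbaaabaa')
  7 → (8, 'baa')
  8 → (4, 'baaabaa')
  9 → (0, 'baabbaaabaa')
  10 → (3, 'bbaaabaa')

SA = [10, 9, 5, 6, 1, 7, 2, 8, 4, 0, 3]
i: (SA[i-1],SA[i]) lcp shared
  1: (10,9) 1 'a'
  2: (9,5) 2 'aa'
  3: (5,6) 2 'aa'
  4: (6,1) 3 'aab'
  5: (1,7) 1 'a'
  6: (7,2) 2 'ab'
  7: (2,8) 0 ''
  8: (8,4) 3 'baa'
  9: (4,0) 3 'baa'
  10: (0,3) 1 'b'

n(n+1)/2 = 11·12/2 = 66
Σ LCP = 0 + 1 + 2 + 2 + 3 + 1 + 2 + 0 + 3 + 3 + 1 = 18
distinct = 66 − 18 = 48

48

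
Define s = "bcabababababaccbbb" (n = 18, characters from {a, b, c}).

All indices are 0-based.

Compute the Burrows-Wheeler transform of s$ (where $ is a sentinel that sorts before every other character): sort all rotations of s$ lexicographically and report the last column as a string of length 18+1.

bcbbbbbbaaaaabc$bca

rank  rotation             last
    0  $bcabababababaccbbb  b
    1  abababababaccbbb$bc  c
    2  ababababaccbbb$bcab  b
    3  abababaccbbb$bcabab  b
    4  ababaccbbb$bcababab  b
    5  abaccbbb$bcabababab  b
    6  accbbb$bcababababab  b
    7  b$bcabababababaccbb  b
    8  bababababaccbbb$bca  a
    9  babababaccbbb$bcaba  a
   10  bababaccbbb$bcababa  a
   11  babaccbbb$bcabababa  a
   12  baccbbb$bcababababa  a
   13  bb$bcabababababaccb  b
   14  bbb$bcabababababacc  c
   15  bcabababababaccbbb$  $
   16  cabababababaccbbb$b  b
   17  cbbb$bcabababababac  c
   18  ccbbb$bcabababababa  a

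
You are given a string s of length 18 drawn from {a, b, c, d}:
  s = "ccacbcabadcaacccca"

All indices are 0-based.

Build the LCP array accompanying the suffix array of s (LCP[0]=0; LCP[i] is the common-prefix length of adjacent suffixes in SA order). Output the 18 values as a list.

[0, 1, 1, 1, 2, 1, 0, 1, 0, 2, 2, 2, 1, 1, 3, 2, 3, 0]

rank→(start, suffix):
  0 → (17, 'a')
  1 → (11, 'aacccca')
  2 → (6, 'abadcaacccca')
  3 → (2, 'acbcabadcaacccca')
  4 → (12, 'acccca')
  5 → (8, 'adcaacccca')
  6 → (7, 'badcaacccca')
  7 → (4, 'bcabadcaacccca')
  8 → (16, 'ca')
  9 → (10, 'caacccca')
  10 → (5, 'cabadcaacccca')
  11 → (1, 'cacbcabadcaacccca')
  12 → (3, 'cbcabadcaacccca')
  13 → (15, 'cca')
  14 → (0, 'ccacbcabadcaacccca')
  15 → (14, 'ccca')
  16 → (13, 'cccca')
  17 → (9, 'dcaacccca')

SA = [17, 11, 6, 2, 12, 8, 7, 4, 16, 10, 5, 1, 3, 15, 0, 14, 13, 9]
rank  pair      lcp
   1  s[17:],s[11:]  1  'a'
   2  s[11:],s[6:]  1  'a'
   3  s[6:],s[2:]  1  'a'
   4  s[2:],s[12:]  2  'ac'
   5  s[12:],s[8:]  1  'a'
   6  s[8:],s[7:]  0  ''
   7  s[7:],s[4:]  1  'b'
   8  s[4:],s[16:]  0  ''
   9  s[16:],s[10:]  2  'ca'
  10  s[10:],s[5:]  2  'ca'
  11  s[5:],s[1:]  2  'ca'
  12  s[1:],s[3:]  1  'c'
  13  s[3:],s[15:]  1  'c'
  14  s[15:],s[0:]  3  'cca'
  15  s[0:],s[14:]  2  'cc'
  16  s[14:],s[13:]  3  'ccc'
  17  s[13:],s[9:]  0  ''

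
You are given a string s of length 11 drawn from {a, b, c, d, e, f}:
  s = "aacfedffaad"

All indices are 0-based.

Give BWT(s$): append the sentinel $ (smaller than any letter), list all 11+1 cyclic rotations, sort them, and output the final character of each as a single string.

d$faaaaeffcd

rank  rotation      last
    0  $aacfedffaad  d
    1  aacfedffaad$  $
    2  aad$aacfedff  f
    3  acfedffaad$a  a
    4  ad$aacfedffa  a
    5  cfedffaad$aa  a
    6  d$aacfedffaa  a
    7  dffaad$aacfe  e
    8  edffaad$aacf  f
    9  faad$aacfedf  f
   10  fedffaad$aac  c
   11  ffaad$aacfed  d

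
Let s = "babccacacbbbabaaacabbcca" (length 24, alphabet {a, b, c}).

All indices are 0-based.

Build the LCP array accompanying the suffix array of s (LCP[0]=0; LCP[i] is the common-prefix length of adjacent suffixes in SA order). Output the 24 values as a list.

rank→(start, suffix):
  0 → (23, 'a')
  1 → (14, 'aaacabbcca')
  2 → (15, 'aacabbcca')
  3 → (12, 'abaaacabbcca')
  4 → (18, 'abbcca')
  5 → (1, 'abccacacbbbabaaacabbcca')
  6 → (16, 'acabbcca')
  7 → (5, 'acacbbbabaaacabbcca')
  8 → (7, 'acbbbabaaacabbcca')
  9 → (13, 'baaacabbcca')
  10 → (11, 'babaaacabbcca')
  11 → (0, 'babccacacbbbabaaacabbcca')
  12 → (10, 'bbabaaacabbcca')
  13 → (9, 'bbbabaaacabbcca')
  14 → (19, 'bbcca')
  15 → (20, 'bcca')
  16 → (2, 'bccacacbbbabaaacabbcca')
  17 → (22, 'ca')
  18 → (17, 'cabbcca')
  19 → (4, 'cacacbbbabaaacabbcca')
  20 → (6, 'cacbbbabaaacabbcca')
  21 → (8, 'cbbbabaaacabbcca')
  22 → (21, 'cca')
  23 → (3, 'ccacacbbbabaaacabbcca')

SA = [23, 14, 15, 12, 18, 1, 16, 5, 7, 13, 11, 0, 10, 9, 19, 20, 2, 22, 17, 4, 6, 8, 21, 3]
[i] adj suffixes → lcp
  [1] 23/14 → 1 ('a')
  [2] 14/15 → 2 ('aa')
  [3] 15/12 → 1 ('a')
  [4] 12/18 → 2 ('ab')
  [5] 18/1 → 2 ('ab')
  [6] 1/16 → 1 ('a')
  [7] 16/5 → 3 ('aca')
  [8] 5/7 → 2 ('ac')
  [9] 7/13 → 0 ('')
  [10] 13/11 → 2 ('ba')
  [11] 11/0 → 3 ('bab')
  [12] 0/10 → 1 ('b')
  [13] 10/9 → 2 ('bb')
  [14] 9/19 → 2 ('bb')
  [15] 19/20 → 1 ('b')
  [16] 20/2 → 4 ('bcca')
  [17] 2/22 → 0 ('')
  [18] 22/17 → 2 ('ca')
  [19] 17/4 → 2 ('ca')
  [20] 4/6 → 3 ('cac')
  [21] 6/8 → 1 ('c')
  [22] 8/21 → 1 ('c')
  [23] 21/3 → 3 ('cca')

[0, 1, 2, 1, 2, 2, 1, 3, 2, 0, 2, 3, 1, 2, 2, 1, 4, 0, 2, 2, 3, 1, 1, 3]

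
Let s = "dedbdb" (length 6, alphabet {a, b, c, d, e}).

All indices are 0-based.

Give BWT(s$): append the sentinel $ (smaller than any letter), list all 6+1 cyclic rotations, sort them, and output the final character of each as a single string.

rank  rotation last
    0  $dedbdb  b
    1  b$dedbd  d
    2  bdb$ded  d
    3  db$dedb  b
    4  dbdb$de  e
    5  dedbdb$  $
    6  edbdb$d  d

bddbe$d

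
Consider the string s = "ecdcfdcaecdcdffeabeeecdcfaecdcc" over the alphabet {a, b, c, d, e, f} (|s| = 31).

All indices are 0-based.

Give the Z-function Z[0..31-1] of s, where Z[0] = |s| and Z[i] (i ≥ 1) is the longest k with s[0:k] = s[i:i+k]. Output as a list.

[31, 0, 0, 0, 0, 0, 0, 0, 4, 0, 0, 0, 0, 0, 0, 1, 0, 0, 1, 1, 5, 0, 0, 0, 0, 0, 4, 0, 0, 0, 0]

Z[0]=31
i=1: outside box; Z[1]=0
i=2: outside box; Z[2]=0
i=3: outside box; Z[3]=0
i=4: outside box; Z[4]=0
i=5: outside box; Z[5]=0
i=6: outside box; Z[6]=0
i=7: outside box; Z[7]=0
i=8: outside box; Z[8]=4 scan→box=[8,12)
i=9: min(r-i=3, Z[1]=0)=0; Z[9]=0
i=10: min(r-i=2, Z[2]=0)=0; Z[10]=0
i=11: min(r-i=1, Z[3]=0)=0; Z[11]=0
i=12: outside box; Z[12]=0
i=13: outside box; Z[13]=0
i=14: outside box; Z[14]=0
i=15: outside box; Z[15]=1 scan→box=[15,16)
i=16: outside box; Z[16]=0
i=17: outside box; Z[17]=0
i=18: outside box; Z[18]=1 scan→box=[18,19)
i=19: outside box; Z[19]=1 scan→box=[19,20)
i=20: outside box; Z[20]=5 scan→box=[20,25)
i=21: min(r-i=4, Z[1]=0)=0; Z[21]=0
i=22: min(r-i=3, Z[2]=0)=0; Z[22]=0
i=23: min(r-i=2, Z[3]=0)=0; Z[23]=0
i=24: min(r-i=1, Z[4]=0)=0; Z[24]=0
i=25: outside box; Z[25]=0
i=26: outside box; Z[26]=4 scan→box=[26,30)
i=27: min(r-i=3, Z[1]=0)=0; Z[27]=0
i=28: min(r-i=2, Z[2]=0)=0; Z[28]=0
i=29: min(r-i=1, Z[3]=0)=0; Z[29]=0
i=30: outside box; Z[30]=0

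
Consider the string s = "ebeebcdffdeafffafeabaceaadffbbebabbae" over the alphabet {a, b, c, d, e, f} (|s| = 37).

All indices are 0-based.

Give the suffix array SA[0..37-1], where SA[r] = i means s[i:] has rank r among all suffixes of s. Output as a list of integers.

rank | idx | suffix
   0 |  23 | aadffbbebabbae
   1 |  18 | abaceaadffbbebabbae
   2 |  32 | abbae
   3 |  20 | aceaadffbbebabbae
   4 |  24 | adffbbebabbae
   5 |  35 | ae
   6 |  15 | afeabaceaadffbbebabbae
   7 |  11 | afffafeabaceaadffbbebabbae
   8 |  31 | babbae
   9 |  19 | baceaadffbbebabbae
  10 |  34 | bae
  11 |  33 | bbae
  12 |  28 | bbebabbae
  13 |   4 | bcdffdeafffafeabaceaadffbbebabbae
  14 |  29 | bebabbae
  15 |   1 | beebcdffdeafffafeabaceaadffbbebabbae
  16 |   5 | cdffdeafffafeabaceaadffbbebabbae
  17 |  21 | ceaadffbbebabbae
  18 |   9 | deafffafeabaceaadffbbebabbae
  19 |  25 | dffbbebabbae
  20 |   6 | dffdeafffafeabaceaadffbbebabbae
  21 |  36 | e
  22 |  22 | eaadffbbebabbae
  23 |  17 | eabaceaadffbbebabbae
  24 |  10 | eafffafeabaceaadffbbebabbae
  25 |  30 | ebabbae
  26 |   3 | ebcdffdeafffafeabaceaadffbbebabbae
  27 |   0 | ebeebcdffdeafffafeabaceaadffbbebabbae
  28 |   2 | eebcdffdeafffafeabaceaadffbbebabbae
  29 |  14 | fafeabaceaadffbbebabbae
  30 |  27 | fbbebabbae
  31 |   8 | fdeafffafeabaceaadffbbebabbae
  32 |  16 | feabaceaadffbbebabbae
  33 |  13 | ffafeabaceaadffbbebabbae
  34 |  26 | ffbbebabbae
  35 |   7 | ffdeafffafeabaceaadffbbebabbae
  36 |  12 | fffafeabaceaadffbbebabbae

[23, 18, 32, 20, 24, 35, 15, 11, 31, 19, 34, 33, 28, 4, 29, 1, 5, 21, 9, 25, 6, 36, 22, 17, 10, 30, 3, 0, 2, 14, 27, 8, 16, 13, 26, 7, 12]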